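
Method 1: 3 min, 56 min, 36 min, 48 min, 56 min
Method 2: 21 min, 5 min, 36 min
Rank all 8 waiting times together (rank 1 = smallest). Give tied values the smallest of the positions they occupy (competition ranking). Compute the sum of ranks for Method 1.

25

Sorted (ascending): 3, 5, 21, 36, 36, 48, 56, 56
The 2 values of 36 occupy positions 4–5 → each gets rank 4.
The 2 values of 56 occupy positions 7–8 → each gets rank 7.
Method 1 values → pooled ranks: 3→1, 56→7, 36→4, 48→6, 56→7
Rank sum = 1 + 7 + 4 + 6 + 7 = 25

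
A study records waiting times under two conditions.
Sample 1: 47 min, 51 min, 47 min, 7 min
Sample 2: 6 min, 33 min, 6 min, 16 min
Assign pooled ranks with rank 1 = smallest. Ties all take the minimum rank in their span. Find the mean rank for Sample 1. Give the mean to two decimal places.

Sorted (ascending): 6, 6, 7, 16, 33, 47, 47, 51
The 2 values of 6 occupy positions 1–2 → each gets rank 1.
The 2 values of 47 occupy positions 6–7 → each gets rank 6.
Sample 1 values → pooled ranks: 47→6, 51→8, 47→6, 7→3
Mean rank = (6 + 8 + 6 + 3) / 4 = 5.75

5.75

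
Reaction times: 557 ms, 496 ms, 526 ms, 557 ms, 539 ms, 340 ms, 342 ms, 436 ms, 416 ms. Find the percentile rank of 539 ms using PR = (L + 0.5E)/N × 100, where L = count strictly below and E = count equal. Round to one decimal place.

72.2

N = 9.
Strictly below 539: 6. Equal to 539: 1.
PR = (6 + 0.5·1)/9 × 100 = 72.2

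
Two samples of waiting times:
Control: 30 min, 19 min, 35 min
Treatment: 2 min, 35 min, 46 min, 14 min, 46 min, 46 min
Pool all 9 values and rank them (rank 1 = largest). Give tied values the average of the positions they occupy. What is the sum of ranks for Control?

Sorted (descending): 46, 46, 46, 35, 35, 30, 19, 14, 2
The 3 values of 46 occupy positions 1–3 → average rank 2.
The 2 values of 35 occupy positions 4–5 → average rank (4+5)/2 = 4.5.
Control values → pooled ranks: 30→6, 19→7, 35→4.5
Rank sum = 6 + 7 + 4.5 = 17.5

17.5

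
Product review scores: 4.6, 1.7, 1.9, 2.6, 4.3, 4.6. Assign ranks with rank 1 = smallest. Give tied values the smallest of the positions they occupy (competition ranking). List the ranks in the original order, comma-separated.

5, 1, 2, 3, 4, 5

Sorted (ascending): 1.7, 1.9, 2.6, 4.3, 4.6, 4.6
The 2 values of 4.6 occupy positions 5–6 → each gets rank 5.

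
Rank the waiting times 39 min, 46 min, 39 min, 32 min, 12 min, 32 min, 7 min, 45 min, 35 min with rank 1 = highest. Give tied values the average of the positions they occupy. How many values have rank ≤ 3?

Sorted (descending): 46, 45, 39, 39, 35, 32, 32, 12, 7
The 2 values of 39 occupy positions 3–4 → average rank (3+4)/2 = 3.5.
The 2 values of 32 occupy positions 6–7 → average rank (6+7)/2 = 6.5.
Ranks ≤ 3: {1, 2} → 2 values.

2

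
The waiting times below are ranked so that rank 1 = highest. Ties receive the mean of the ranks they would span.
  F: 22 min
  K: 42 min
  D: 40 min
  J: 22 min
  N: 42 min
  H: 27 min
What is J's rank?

Sorted (descending): 42, 42, 40, 27, 22, 22
The 2 values of 42 occupy positions 1–2 → average rank (1+2)/2 = 1.5.
The 2 values of 22 occupy positions 5–6 → average rank (5+6)/2 = 5.5.
J has value 22 min → rank 5.5.

5.5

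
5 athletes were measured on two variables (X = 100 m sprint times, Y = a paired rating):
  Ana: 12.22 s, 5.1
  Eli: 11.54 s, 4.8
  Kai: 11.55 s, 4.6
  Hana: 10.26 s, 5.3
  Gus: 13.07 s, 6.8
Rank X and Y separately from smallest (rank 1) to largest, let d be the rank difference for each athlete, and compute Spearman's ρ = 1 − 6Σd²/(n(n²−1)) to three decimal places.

Ranks of variable 1: 4, 2, 3, 1, 5
Ranks of variable 2: 3, 2, 1, 4, 5
d = r₁ − r₂: 1, 0, 2, -3, 0
d²: 1, 0, 4, 9, 0; Σd² = 14
ρ = 1 − 6·14/(5·24) = 1 − 84/120 = 0.300

0.300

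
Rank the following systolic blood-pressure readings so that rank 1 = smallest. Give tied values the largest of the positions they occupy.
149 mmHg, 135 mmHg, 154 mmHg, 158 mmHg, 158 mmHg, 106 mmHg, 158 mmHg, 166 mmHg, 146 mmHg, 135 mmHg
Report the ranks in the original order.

5, 3, 6, 9, 9, 1, 9, 10, 4, 3

Sorted (ascending): 106, 135, 135, 146, 149, 154, 158, 158, 158, 166
The 2 values of 135 occupy positions 2–3 → each gets rank 3.
The 3 values of 158 occupy positions 7–9 → each gets rank 9.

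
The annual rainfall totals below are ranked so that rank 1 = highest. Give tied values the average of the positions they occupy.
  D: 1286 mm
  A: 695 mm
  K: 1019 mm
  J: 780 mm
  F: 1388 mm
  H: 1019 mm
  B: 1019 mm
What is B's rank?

Sorted (descending): 1388, 1286, 1019, 1019, 1019, 780, 695
The 3 values of 1019 occupy positions 3–5 → average rank 4.
B has value 1019 mm → rank 4.

4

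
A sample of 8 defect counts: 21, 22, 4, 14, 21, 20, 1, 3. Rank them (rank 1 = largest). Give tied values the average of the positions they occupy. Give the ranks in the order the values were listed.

2.5, 1, 6, 5, 2.5, 4, 8, 7

Sorted (descending): 22, 21, 21, 20, 14, 4, 3, 1
The 2 values of 21 occupy positions 2–3 → average rank (2+3)/2 = 2.5.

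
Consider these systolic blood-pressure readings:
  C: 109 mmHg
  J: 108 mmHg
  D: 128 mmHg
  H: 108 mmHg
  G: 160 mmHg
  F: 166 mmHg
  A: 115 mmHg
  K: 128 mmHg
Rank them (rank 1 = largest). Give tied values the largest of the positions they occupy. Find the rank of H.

8

Sorted (descending): 166, 160, 128, 128, 115, 109, 108, 108
The 2 values of 128 occupy positions 3–4 → each gets rank 4.
The 2 values of 108 occupy positions 7–8 → each gets rank 8.
H has value 108 mmHg → rank 8.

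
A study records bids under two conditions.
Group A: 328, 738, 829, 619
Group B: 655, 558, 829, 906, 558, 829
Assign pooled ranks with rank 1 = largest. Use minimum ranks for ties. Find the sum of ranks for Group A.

24

Sorted (descending): 906, 829, 829, 829, 738, 655, 619, 558, 558, 328
The 3 values of 829 occupy positions 2–4 → each gets rank 2.
The 2 values of 558 occupy positions 8–9 → each gets rank 8.
Group A values → pooled ranks: 328→10, 738→5, 829→2, 619→7
Rank sum = 10 + 5 + 2 + 7 = 24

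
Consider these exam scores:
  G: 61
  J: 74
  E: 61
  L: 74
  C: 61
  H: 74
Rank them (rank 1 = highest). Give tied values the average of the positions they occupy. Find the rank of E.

Sorted (descending): 74, 74, 74, 61, 61, 61
The 3 values of 74 occupy positions 1–3 → average rank 2.
The 3 values of 61 occupy positions 4–6 → average rank 5.
E has value 61 → rank 5.

5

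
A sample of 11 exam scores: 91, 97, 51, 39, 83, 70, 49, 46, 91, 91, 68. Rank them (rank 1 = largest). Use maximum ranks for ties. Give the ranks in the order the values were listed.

4, 1, 8, 11, 5, 6, 9, 10, 4, 4, 7

Sorted (descending): 97, 91, 91, 91, 83, 70, 68, 51, 49, 46, 39
The 3 values of 91 occupy positions 2–4 → each gets rank 4.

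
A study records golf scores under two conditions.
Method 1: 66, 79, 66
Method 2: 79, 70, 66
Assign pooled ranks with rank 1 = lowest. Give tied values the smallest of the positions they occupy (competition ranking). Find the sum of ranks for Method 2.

Sorted (ascending): 66, 66, 66, 70, 79, 79
The 3 values of 66 occupy positions 1–3 → each gets rank 1.
The 2 values of 79 occupy positions 5–6 → each gets rank 5.
Method 2 values → pooled ranks: 79→5, 70→4, 66→1
Rank sum = 5 + 4 + 1 = 10

10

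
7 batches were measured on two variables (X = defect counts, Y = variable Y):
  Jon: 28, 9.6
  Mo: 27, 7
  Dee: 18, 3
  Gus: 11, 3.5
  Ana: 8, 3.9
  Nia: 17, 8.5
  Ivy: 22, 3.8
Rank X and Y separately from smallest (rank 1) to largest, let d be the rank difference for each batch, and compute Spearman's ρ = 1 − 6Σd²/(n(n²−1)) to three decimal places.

0.429

Ranks of variable 1: 7, 6, 4, 2, 1, 3, 5
Ranks of variable 2: 7, 5, 1, 2, 4, 6, 3
d = r₁ − r₂: 0, 1, 3, 0, -3, -3, 2
d²: 0, 1, 9, 0, 9, 9, 4; Σd² = 32
ρ = 1 − 6·32/(7·48) = 1 − 192/336 = 0.429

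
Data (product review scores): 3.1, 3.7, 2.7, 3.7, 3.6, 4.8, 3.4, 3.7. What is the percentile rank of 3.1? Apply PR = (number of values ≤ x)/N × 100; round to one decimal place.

25.0

N = 8.
Strictly below 3.1: 1. Equal to 3.1: 1.
PR = 2/8 × 100 = 25.0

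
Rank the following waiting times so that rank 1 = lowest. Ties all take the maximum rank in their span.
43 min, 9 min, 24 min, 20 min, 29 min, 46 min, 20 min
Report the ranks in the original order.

Sorted (ascending): 9, 20, 20, 24, 29, 43, 46
The 2 values of 20 occupy positions 2–3 → each gets rank 3.

6, 1, 4, 3, 5, 7, 3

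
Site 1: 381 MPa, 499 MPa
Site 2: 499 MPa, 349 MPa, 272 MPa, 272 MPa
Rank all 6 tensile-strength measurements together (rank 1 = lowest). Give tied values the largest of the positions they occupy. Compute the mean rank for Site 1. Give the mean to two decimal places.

Sorted (ascending): 272, 272, 349, 381, 499, 499
The 2 values of 272 occupy positions 1–2 → each gets rank 2.
The 2 values of 499 occupy positions 5–6 → each gets rank 6.
Site 1 values → pooled ranks: 381→4, 499→6
Mean rank = (4 + 6) / 2 = 5.00

5.00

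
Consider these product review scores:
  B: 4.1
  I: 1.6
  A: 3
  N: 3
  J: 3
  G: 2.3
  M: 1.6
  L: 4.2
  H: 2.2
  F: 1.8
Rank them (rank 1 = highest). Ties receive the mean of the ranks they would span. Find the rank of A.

4

Sorted (descending): 4.2, 4.1, 3, 3, 3, 2.3, 2.2, 1.8, 1.6, 1.6
The 3 values of 3 occupy positions 3–5 → average rank 4.
The 2 values of 1.6 occupy positions 9–10 → average rank (9+10)/2 = 9.5.
A has value 3 → rank 4.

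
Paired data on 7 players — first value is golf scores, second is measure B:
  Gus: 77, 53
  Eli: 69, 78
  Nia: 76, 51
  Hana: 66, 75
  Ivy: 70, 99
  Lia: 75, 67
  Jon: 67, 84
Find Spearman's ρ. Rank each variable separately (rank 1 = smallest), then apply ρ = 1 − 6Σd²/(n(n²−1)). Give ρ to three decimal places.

Ranks of variable 1: 7, 3, 6, 1, 4, 5, 2
Ranks of variable 2: 2, 5, 1, 4, 7, 3, 6
d = r₁ − r₂: 5, -2, 5, -3, -3, 2, -4
d²: 25, 4, 25, 9, 9, 4, 16; Σd² = 92
ρ = 1 − 6·92/(7·48) = 1 − 552/336 = -0.643

-0.643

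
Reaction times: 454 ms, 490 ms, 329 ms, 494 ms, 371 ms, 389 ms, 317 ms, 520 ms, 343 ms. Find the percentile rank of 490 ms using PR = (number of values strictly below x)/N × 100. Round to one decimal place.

66.7

N = 9.
Strictly below 490: 6. Equal to 490: 1.
PR = 6/9 × 100 = 66.7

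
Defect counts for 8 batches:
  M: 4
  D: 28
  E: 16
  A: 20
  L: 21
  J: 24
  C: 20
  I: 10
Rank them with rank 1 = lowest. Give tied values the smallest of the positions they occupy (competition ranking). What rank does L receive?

6

Sorted (ascending): 4, 10, 16, 20, 20, 21, 24, 28
The 2 values of 20 occupy positions 4–5 → each gets rank 4.
L has value 21 → rank 6.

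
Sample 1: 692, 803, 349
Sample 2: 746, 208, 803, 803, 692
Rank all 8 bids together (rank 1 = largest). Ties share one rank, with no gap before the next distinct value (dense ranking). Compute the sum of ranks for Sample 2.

Sorted (descending): 803, 803, 803, 746, 692, 692, 349, 208
The 3 values of 803 share dense rank 1.
The 2 values of 692 share dense rank 3.
Remaining distinct values take the next consecutive integers.
Sample 2 values → pooled ranks: 746→2, 208→5, 803→1, 803→1, 692→3
Rank sum = 2 + 5 + 1 + 1 + 3 = 12

12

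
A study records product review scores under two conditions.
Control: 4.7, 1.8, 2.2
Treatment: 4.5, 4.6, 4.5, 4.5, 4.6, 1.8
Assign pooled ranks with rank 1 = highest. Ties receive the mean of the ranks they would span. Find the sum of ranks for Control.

16.5

Sorted (descending): 4.7, 4.6, 4.6, 4.5, 4.5, 4.5, 2.2, 1.8, 1.8
The 2 values of 4.6 occupy positions 2–3 → average rank (2+3)/2 = 2.5.
The 3 values of 4.5 occupy positions 4–6 → average rank 5.
The 2 values of 1.8 occupy positions 8–9 → average rank (8+9)/2 = 8.5.
Control values → pooled ranks: 4.7→1, 1.8→8.5, 2.2→7
Rank sum = 1 + 8.5 + 7 = 16.5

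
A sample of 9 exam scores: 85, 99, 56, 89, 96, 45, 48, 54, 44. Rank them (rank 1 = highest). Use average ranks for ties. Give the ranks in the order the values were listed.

Sorted (descending): 99, 96, 89, 85, 56, 54, 48, 45, 44
No ties — each value takes its position as its rank.

4, 1, 5, 3, 2, 8, 7, 6, 9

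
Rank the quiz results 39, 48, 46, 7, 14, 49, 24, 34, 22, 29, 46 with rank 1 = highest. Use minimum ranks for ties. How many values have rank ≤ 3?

4

Sorted (descending): 49, 48, 46, 46, 39, 34, 29, 24, 22, 14, 7
The 2 values of 46 occupy positions 3–4 → each gets rank 3.
Ranks ≤ 3: {1, 2, 3, 3} → 4 values.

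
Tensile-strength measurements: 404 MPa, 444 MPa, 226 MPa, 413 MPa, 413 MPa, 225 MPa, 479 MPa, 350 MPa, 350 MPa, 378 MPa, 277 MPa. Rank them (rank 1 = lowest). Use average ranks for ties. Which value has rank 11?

479

Sorted (ascending): 225, 226, 277, 350, 350, 378, 404, 413, 413, 444, 479
The 2 values of 350 occupy positions 4–5 → average rank (4+5)/2 = 4.5.
The 2 values of 413 occupy positions 8–9 → average rank (8+9)/2 = 8.5.
Rank 11 → value 479.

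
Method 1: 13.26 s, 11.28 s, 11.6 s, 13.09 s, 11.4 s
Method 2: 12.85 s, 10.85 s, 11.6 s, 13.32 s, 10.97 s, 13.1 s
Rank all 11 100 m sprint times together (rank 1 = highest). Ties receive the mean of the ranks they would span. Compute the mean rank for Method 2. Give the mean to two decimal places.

Sorted (descending): 13.32, 13.26, 13.1, 13.09, 12.85, 11.6, 11.6, 11.4, 11.28, 10.97, 10.85
The 2 values of 11.6 occupy positions 6–7 → average rank (6+7)/2 = 6.5.
Method 2 values → pooled ranks: 12.85→5, 10.85→11, 11.6→6.5, 13.32→1, 10.97→10, 13.1→3
Mean rank = (5 + 11 + 6.5 + 1 + 10 + 3) / 6 = 6.08

6.08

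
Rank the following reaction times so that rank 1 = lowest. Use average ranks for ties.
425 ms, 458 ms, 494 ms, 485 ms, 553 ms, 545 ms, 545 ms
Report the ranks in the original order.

1, 2, 4, 3, 7, 5.5, 5.5

Sorted (ascending): 425, 458, 485, 494, 545, 545, 553
The 2 values of 545 occupy positions 5–6 → average rank (5+6)/2 = 5.5.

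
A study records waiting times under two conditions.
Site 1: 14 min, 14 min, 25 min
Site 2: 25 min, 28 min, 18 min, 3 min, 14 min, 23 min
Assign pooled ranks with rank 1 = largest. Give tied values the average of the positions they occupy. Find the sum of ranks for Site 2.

28.5

Sorted (descending): 28, 25, 25, 23, 18, 14, 14, 14, 3
The 2 values of 25 occupy positions 2–3 → average rank (2+3)/2 = 2.5.
The 3 values of 14 occupy positions 6–8 → average rank 7.
Site 2 values → pooled ranks: 25→2.5, 28→1, 18→5, 3→9, 14→7, 23→4
Rank sum = 2.5 + 1 + 5 + 9 + 7 + 4 = 28.5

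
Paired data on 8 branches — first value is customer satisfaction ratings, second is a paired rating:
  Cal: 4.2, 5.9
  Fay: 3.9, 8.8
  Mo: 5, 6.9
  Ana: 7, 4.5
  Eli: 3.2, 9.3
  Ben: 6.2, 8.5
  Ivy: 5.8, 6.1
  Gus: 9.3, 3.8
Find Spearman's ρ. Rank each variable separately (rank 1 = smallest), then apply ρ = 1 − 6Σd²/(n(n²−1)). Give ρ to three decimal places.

-0.786

Ranks of variable 1: 3, 2, 4, 7, 1, 6, 5, 8
Ranks of variable 2: 3, 7, 5, 2, 8, 6, 4, 1
d = r₁ − r₂: 0, -5, -1, 5, -7, 0, 1, 7
d²: 0, 25, 1, 25, 49, 0, 1, 49; Σd² = 150
ρ = 1 − 6·150/(8·63) = 1 − 900/504 = -0.786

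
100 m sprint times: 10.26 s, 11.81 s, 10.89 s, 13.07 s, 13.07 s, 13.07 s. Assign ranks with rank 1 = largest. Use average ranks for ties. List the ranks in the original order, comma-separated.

6, 4, 5, 2, 2, 2

Sorted (descending): 13.07, 13.07, 13.07, 11.81, 10.89, 10.26
The 3 values of 13.07 occupy positions 1–3 → average rank 2.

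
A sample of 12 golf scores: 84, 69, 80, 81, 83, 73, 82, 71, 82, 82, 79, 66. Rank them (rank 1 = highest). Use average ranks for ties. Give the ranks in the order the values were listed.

Sorted (descending): 84, 83, 82, 82, 82, 81, 80, 79, 73, 71, 69, 66
The 3 values of 82 occupy positions 3–5 → average rank 4.

1, 11, 7, 6, 2, 9, 4, 10, 4, 4, 8, 12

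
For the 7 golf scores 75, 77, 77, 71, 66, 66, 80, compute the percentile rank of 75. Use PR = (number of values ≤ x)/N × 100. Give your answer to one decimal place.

57.1

N = 7.
Strictly below 75: 3. Equal to 75: 1.
PR = 4/7 × 100 = 57.1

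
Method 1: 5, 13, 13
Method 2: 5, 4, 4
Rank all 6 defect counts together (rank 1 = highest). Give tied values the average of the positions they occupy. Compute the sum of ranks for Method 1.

6.5

Sorted (descending): 13, 13, 5, 5, 4, 4
The 2 values of 13 occupy positions 1–2 → average rank (1+2)/2 = 1.5.
The 2 values of 5 occupy positions 3–4 → average rank (3+4)/2 = 3.5.
The 2 values of 4 occupy positions 5–6 → average rank (5+6)/2 = 5.5.
Method 1 values → pooled ranks: 5→3.5, 13→1.5, 13→1.5
Rank sum = 3.5 + 1.5 + 1.5 = 6.5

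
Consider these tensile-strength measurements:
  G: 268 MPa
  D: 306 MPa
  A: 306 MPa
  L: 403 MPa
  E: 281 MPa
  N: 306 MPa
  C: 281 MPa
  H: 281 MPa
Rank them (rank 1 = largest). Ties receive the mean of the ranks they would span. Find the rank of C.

6

Sorted (descending): 403, 306, 306, 306, 281, 281, 281, 268
The 3 values of 306 occupy positions 2–4 → average rank 3.
The 3 values of 281 occupy positions 5–7 → average rank 6.
C has value 281 MPa → rank 6.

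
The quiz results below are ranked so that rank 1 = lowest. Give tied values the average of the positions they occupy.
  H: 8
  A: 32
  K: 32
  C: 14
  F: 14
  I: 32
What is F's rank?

Sorted (ascending): 8, 14, 14, 32, 32, 32
The 2 values of 14 occupy positions 2–3 → average rank (2+3)/2 = 2.5.
The 3 values of 32 occupy positions 4–6 → average rank 5.
F has value 14 → rank 2.5.

2.5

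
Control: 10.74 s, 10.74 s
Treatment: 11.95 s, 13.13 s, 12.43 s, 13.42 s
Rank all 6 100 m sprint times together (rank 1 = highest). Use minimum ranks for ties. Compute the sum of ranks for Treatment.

Sorted (descending): 13.42, 13.13, 12.43, 11.95, 10.74, 10.74
The 2 values of 10.74 occupy positions 5–6 → each gets rank 5.
Treatment values → pooled ranks: 11.95→4, 13.13→2, 12.43→3, 13.42→1
Rank sum = 4 + 2 + 3 + 1 = 10

10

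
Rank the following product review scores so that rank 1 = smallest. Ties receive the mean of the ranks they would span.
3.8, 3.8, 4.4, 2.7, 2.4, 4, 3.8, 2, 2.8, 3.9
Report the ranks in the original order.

6, 6, 10, 3, 2, 9, 6, 1, 4, 8

Sorted (ascending): 2, 2.4, 2.7, 2.8, 3.8, 3.8, 3.8, 3.9, 4, 4.4
The 3 values of 3.8 occupy positions 5–7 → average rank 6.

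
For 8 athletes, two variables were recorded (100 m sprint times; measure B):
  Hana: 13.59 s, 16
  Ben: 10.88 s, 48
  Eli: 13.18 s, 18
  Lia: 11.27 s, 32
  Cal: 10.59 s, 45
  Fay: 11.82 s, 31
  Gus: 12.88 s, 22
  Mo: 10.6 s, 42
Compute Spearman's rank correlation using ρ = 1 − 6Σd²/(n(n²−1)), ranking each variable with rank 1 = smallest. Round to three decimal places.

-0.929

Ranks of variable 1: 8, 3, 7, 4, 1, 5, 6, 2
Ranks of variable 2: 1, 8, 2, 5, 7, 4, 3, 6
d = r₁ − r₂: 7, -5, 5, -1, -6, 1, 3, -4
d²: 49, 25, 25, 1, 36, 1, 9, 16; Σd² = 162
ρ = 1 − 6·162/(8·63) = 1 − 972/504 = -0.929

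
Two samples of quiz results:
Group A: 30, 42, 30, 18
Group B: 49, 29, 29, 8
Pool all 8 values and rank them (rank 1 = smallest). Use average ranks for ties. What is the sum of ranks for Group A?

Sorted (ascending): 8, 18, 29, 29, 30, 30, 42, 49
The 2 values of 29 occupy positions 3–4 → average rank (3+4)/2 = 3.5.
The 2 values of 30 occupy positions 5–6 → average rank (5+6)/2 = 5.5.
Group A values → pooled ranks: 30→5.5, 42→7, 30→5.5, 18→2
Rank sum = 5.5 + 7 + 5.5 + 2 = 20

20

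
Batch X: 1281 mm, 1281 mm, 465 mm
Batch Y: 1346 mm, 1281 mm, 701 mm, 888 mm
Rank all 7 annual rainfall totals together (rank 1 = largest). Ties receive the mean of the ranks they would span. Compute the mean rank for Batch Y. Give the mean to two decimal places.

Sorted (descending): 1346, 1281, 1281, 1281, 888, 701, 465
The 3 values of 1281 occupy positions 2–4 → average rank 3.
Batch Y values → pooled ranks: 1346→1, 1281→3, 701→6, 888→5
Mean rank = (1 + 3 + 6 + 5) / 4 = 3.75

3.75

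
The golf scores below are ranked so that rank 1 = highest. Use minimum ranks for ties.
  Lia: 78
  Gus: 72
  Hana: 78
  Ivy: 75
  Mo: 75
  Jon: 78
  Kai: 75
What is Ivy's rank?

4

Sorted (descending): 78, 78, 78, 75, 75, 75, 72
The 3 values of 78 occupy positions 1–3 → each gets rank 1.
The 3 values of 75 occupy positions 4–6 → each gets rank 4.
Ivy has value 75 → rank 4.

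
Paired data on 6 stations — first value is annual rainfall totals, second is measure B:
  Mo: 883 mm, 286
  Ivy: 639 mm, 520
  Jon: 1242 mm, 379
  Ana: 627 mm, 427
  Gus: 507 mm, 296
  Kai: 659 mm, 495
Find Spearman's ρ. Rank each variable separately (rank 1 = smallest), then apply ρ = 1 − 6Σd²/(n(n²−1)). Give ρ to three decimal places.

Ranks of variable 1: 5, 3, 6, 2, 1, 4
Ranks of variable 2: 1, 6, 3, 4, 2, 5
d = r₁ − r₂: 4, -3, 3, -2, -1, -1
d²: 16, 9, 9, 4, 1, 1; Σd² = 40
ρ = 1 − 6·40/(6·35) = 1 − 240/210 = -0.143

-0.143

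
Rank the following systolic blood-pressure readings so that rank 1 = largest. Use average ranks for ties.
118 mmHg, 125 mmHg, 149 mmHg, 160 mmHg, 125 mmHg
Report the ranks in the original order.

5, 3.5, 2, 1, 3.5

Sorted (descending): 160, 149, 125, 125, 118
The 2 values of 125 occupy positions 3–4 → average rank (3+4)/2 = 3.5.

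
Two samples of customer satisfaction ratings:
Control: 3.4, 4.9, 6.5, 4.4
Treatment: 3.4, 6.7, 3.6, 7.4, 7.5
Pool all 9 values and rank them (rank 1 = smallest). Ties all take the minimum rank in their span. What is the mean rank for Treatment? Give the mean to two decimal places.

Sorted (ascending): 3.4, 3.4, 3.6, 4.4, 4.9, 6.5, 6.7, 7.4, 7.5
The 2 values of 3.4 occupy positions 1–2 → each gets rank 1.
Treatment values → pooled ranks: 3.4→1, 6.7→7, 3.6→3, 7.4→8, 7.5→9
Mean rank = (1 + 7 + 3 + 8 + 9) / 5 = 5.60

5.60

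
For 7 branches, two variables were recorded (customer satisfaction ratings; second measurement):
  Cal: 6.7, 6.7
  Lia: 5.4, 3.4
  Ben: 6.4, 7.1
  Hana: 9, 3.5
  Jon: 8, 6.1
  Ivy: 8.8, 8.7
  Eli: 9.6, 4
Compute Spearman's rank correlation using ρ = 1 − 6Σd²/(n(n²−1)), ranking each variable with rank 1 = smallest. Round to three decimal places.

Ranks of variable 1: 3, 1, 2, 6, 4, 5, 7
Ranks of variable 2: 5, 1, 6, 2, 4, 7, 3
d = r₁ − r₂: -2, 0, -4, 4, 0, -2, 4
d²: 4, 0, 16, 16, 0, 4, 16; Σd² = 56
ρ = 1 − 6·56/(7·48) = 1 − 336/336 = 0.000

0.000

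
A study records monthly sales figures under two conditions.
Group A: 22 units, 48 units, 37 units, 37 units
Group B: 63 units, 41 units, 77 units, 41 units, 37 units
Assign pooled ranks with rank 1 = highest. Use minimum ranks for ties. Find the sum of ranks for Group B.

Sorted (descending): 77, 63, 48, 41, 41, 37, 37, 37, 22
The 2 values of 41 occupy positions 4–5 → each gets rank 4.
The 3 values of 37 occupy positions 6–8 → each gets rank 6.
Group B values → pooled ranks: 63→2, 41→4, 77→1, 41→4, 37→6
Rank sum = 2 + 4 + 1 + 4 + 6 = 17

17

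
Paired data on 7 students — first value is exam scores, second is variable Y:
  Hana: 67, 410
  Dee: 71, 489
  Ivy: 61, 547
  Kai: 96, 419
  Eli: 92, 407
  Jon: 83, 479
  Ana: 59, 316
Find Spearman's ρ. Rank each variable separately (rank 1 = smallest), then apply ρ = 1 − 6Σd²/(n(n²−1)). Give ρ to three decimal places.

0.036

Ranks of variable 1: 3, 4, 2, 7, 6, 5, 1
Ranks of variable 2: 3, 6, 7, 4, 2, 5, 1
d = r₁ − r₂: 0, -2, -5, 3, 4, 0, 0
d²: 0, 4, 25, 9, 16, 0, 0; Σd² = 54
ρ = 1 − 6·54/(7·48) = 1 − 324/336 = 0.036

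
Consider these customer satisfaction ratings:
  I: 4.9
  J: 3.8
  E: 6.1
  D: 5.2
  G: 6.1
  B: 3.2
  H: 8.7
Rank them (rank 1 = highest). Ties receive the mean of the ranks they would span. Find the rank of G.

Sorted (descending): 8.7, 6.1, 6.1, 5.2, 4.9, 3.8, 3.2
The 2 values of 6.1 occupy positions 2–3 → average rank (2+3)/2 = 2.5.
G has value 6.1 → rank 2.5.

2.5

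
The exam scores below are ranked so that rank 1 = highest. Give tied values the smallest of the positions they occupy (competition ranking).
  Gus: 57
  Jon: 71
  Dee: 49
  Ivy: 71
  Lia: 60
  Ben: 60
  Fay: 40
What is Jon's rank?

1

Sorted (descending): 71, 71, 60, 60, 57, 49, 40
The 2 values of 71 occupy positions 1–2 → each gets rank 1.
The 2 values of 60 occupy positions 3–4 → each gets rank 3.
Jon has value 71 → rank 1.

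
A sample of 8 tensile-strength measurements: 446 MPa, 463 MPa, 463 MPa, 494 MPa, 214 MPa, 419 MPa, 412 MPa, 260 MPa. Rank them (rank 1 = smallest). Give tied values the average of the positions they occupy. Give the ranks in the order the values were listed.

Sorted (ascending): 214, 260, 412, 419, 446, 463, 463, 494
The 2 values of 463 occupy positions 6–7 → average rank (6+7)/2 = 6.5.

5, 6.5, 6.5, 8, 1, 4, 3, 2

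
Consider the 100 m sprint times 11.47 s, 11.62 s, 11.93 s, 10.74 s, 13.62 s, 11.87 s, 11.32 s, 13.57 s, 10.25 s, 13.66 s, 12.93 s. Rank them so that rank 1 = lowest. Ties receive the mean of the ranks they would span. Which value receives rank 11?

Sorted (ascending): 10.25, 10.74, 11.32, 11.47, 11.62, 11.87, 11.93, 12.93, 13.57, 13.62, 13.66
No ties — each value takes its position as its rank.
Rank 11 → value 13.66.

13.66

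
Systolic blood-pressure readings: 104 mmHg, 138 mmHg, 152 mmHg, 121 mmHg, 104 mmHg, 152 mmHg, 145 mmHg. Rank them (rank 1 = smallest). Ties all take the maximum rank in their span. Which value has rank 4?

138

Sorted (ascending): 104, 104, 121, 138, 145, 152, 152
The 2 values of 104 occupy positions 1–2 → each gets rank 2.
The 2 values of 152 occupy positions 6–7 → each gets rank 7.
Rank 4 → value 138.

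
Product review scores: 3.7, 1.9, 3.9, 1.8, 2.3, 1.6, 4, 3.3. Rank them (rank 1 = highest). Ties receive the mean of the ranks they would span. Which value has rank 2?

Sorted (descending): 4, 3.9, 3.7, 3.3, 2.3, 1.9, 1.8, 1.6
No ties — each value takes its position as its rank.
Rank 2 → value 3.9.

3.9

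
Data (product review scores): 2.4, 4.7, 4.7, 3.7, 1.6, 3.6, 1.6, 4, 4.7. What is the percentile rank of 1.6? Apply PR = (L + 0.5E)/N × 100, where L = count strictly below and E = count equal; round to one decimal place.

N = 9.
Strictly below 1.6: 0. Equal to 1.6: 2.
PR = (0 + 0.5·2)/9 × 100 = 11.1

11.1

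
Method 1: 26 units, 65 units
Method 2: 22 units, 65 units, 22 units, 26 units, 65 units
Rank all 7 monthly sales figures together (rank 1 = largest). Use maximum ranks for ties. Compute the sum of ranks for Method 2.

25

Sorted (descending): 65, 65, 65, 26, 26, 22, 22
The 3 values of 65 occupy positions 1–3 → each gets rank 3.
The 2 values of 26 occupy positions 4–5 → each gets rank 5.
The 2 values of 22 occupy positions 6–7 → each gets rank 7.
Method 2 values → pooled ranks: 22→7, 65→3, 22→7, 26→5, 65→3
Rank sum = 7 + 3 + 7 + 5 + 3 = 25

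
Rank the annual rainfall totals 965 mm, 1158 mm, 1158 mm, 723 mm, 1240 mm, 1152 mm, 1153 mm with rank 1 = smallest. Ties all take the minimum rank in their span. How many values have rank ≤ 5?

6

Sorted (ascending): 723, 965, 1152, 1153, 1158, 1158, 1240
The 2 values of 1158 occupy positions 5–6 → each gets rank 5.
Ranks ≤ 5: {1, 2, 3, 4, 5, 5} → 6 values.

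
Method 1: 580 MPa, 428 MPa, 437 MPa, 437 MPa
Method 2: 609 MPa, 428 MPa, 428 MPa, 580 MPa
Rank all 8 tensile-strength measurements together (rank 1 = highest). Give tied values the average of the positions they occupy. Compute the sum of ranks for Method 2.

17.5

Sorted (descending): 609, 580, 580, 437, 437, 428, 428, 428
The 2 values of 580 occupy positions 2–3 → average rank (2+3)/2 = 2.5.
The 2 values of 437 occupy positions 4–5 → average rank (4+5)/2 = 4.5.
The 3 values of 428 occupy positions 6–8 → average rank 7.
Method 2 values → pooled ranks: 609→1, 428→7, 428→7, 580→2.5
Rank sum = 1 + 7 + 7 + 2.5 = 17.5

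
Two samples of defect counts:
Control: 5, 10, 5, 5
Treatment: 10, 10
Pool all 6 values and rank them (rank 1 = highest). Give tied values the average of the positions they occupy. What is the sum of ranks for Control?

Sorted (descending): 10, 10, 10, 5, 5, 5
The 3 values of 10 occupy positions 1–3 → average rank 2.
The 3 values of 5 occupy positions 4–6 → average rank 5.
Control values → pooled ranks: 5→5, 10→2, 5→5, 5→5
Rank sum = 5 + 2 + 5 + 5 = 17

17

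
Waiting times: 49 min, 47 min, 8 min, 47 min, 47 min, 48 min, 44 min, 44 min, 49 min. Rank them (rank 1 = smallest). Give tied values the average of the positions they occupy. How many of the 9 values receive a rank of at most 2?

1

Sorted (ascending): 8, 44, 44, 47, 47, 47, 48, 49, 49
The 2 values of 44 occupy positions 2–3 → average rank (2+3)/2 = 2.5.
The 3 values of 47 occupy positions 4–6 → average rank 5.
The 2 values of 49 occupy positions 8–9 → average rank (8+9)/2 = 8.5.
Ranks ≤ 2: {1} → 1 value.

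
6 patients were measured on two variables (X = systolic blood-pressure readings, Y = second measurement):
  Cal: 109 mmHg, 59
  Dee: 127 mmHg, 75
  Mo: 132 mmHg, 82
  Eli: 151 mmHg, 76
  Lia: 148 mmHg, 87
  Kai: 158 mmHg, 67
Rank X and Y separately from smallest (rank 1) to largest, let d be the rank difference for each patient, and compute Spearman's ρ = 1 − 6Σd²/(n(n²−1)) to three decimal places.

0.257

Ranks of variable 1: 1, 2, 3, 5, 4, 6
Ranks of variable 2: 1, 3, 5, 4, 6, 2
d = r₁ − r₂: 0, -1, -2, 1, -2, 4
d²: 0, 1, 4, 1, 4, 16; Σd² = 26
ρ = 1 − 6·26/(6·35) = 1 − 156/210 = 0.257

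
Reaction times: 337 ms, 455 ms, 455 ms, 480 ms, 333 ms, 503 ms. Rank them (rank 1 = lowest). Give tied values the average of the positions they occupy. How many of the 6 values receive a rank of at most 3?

Sorted (ascending): 333, 337, 455, 455, 480, 503
The 2 values of 455 occupy positions 3–4 → average rank (3+4)/2 = 3.5.
Ranks ≤ 3: {1, 2} → 2 values.

2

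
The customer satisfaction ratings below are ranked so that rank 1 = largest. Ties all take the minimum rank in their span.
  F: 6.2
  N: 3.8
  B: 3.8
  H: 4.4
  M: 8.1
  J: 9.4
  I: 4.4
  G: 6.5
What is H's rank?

5

Sorted (descending): 9.4, 8.1, 6.5, 6.2, 4.4, 4.4, 3.8, 3.8
The 2 values of 4.4 occupy positions 5–6 → each gets rank 5.
The 2 values of 3.8 occupy positions 7–8 → each gets rank 7.
H has value 4.4 → rank 5.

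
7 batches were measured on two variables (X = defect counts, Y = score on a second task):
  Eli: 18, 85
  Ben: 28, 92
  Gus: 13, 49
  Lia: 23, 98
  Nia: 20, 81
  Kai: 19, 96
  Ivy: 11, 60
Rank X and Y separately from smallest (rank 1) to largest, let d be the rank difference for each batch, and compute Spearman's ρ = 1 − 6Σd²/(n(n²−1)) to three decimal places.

0.714

Ranks of variable 1: 3, 7, 2, 6, 5, 4, 1
Ranks of variable 2: 4, 5, 1, 7, 3, 6, 2
d = r₁ − r₂: -1, 2, 1, -1, 2, -2, -1
d²: 1, 4, 1, 1, 4, 4, 1; Σd² = 16
ρ = 1 − 6·16/(7·48) = 1 − 96/336 = 0.714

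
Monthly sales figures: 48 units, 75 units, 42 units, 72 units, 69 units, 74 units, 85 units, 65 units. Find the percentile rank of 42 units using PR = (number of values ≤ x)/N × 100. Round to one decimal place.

N = 8.
Strictly below 42: 0. Equal to 42: 1.
PR = 1/8 × 100 = 12.5

12.5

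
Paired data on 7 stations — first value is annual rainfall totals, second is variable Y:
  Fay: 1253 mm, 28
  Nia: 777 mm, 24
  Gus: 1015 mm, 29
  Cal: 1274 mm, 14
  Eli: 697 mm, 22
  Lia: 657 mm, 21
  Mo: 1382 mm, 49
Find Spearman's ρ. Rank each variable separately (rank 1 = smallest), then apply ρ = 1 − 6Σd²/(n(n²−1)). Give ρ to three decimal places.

0.429

Ranks of variable 1: 5, 3, 4, 6, 2, 1, 7
Ranks of variable 2: 5, 4, 6, 1, 3, 2, 7
d = r₁ − r₂: 0, -1, -2, 5, -1, -1, 0
d²: 0, 1, 4, 25, 1, 1, 0; Σd² = 32
ρ = 1 − 6·32/(7·48) = 1 − 192/336 = 0.429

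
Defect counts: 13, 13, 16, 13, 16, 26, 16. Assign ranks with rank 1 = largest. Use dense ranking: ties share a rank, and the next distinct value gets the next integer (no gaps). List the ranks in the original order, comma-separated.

Sorted (descending): 26, 16, 16, 16, 13, 13, 13
The 3 values of 16 share dense rank 2.
The 3 values of 13 share dense rank 3.
Remaining distinct values take the next consecutive integers.

3, 3, 2, 3, 2, 1, 2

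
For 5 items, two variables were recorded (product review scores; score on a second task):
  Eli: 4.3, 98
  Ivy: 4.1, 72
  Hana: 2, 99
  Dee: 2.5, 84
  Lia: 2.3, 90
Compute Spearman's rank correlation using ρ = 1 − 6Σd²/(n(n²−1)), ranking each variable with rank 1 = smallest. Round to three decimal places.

-0.400

Ranks of variable 1: 5, 4, 1, 3, 2
Ranks of variable 2: 4, 1, 5, 2, 3
d = r₁ − r₂: 1, 3, -4, 1, -1
d²: 1, 9, 16, 1, 1; Σd² = 28
ρ = 1 − 6·28/(5·24) = 1 − 168/120 = -0.400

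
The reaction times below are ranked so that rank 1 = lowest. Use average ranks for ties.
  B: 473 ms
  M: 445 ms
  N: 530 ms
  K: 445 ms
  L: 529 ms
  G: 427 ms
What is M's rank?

2.5

Sorted (ascending): 427, 445, 445, 473, 529, 530
The 2 values of 445 occupy positions 2–3 → average rank (2+3)/2 = 2.5.
M has value 445 ms → rank 2.5.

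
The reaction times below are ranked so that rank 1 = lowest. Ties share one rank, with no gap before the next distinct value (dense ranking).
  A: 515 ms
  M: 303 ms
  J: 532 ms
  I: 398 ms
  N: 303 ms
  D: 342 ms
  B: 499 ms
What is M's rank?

1

Sorted (ascending): 303, 303, 342, 398, 499, 515, 532
The 2 values of 303 share dense rank 1.
Remaining distinct values take the next consecutive integers.
M has value 303 ms → rank 1.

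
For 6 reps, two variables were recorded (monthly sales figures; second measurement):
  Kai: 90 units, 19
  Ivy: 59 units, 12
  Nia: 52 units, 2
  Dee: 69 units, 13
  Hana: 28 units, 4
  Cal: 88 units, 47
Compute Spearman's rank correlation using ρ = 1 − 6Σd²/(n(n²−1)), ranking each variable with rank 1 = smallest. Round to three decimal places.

Ranks of variable 1: 6, 3, 2, 4, 1, 5
Ranks of variable 2: 5, 3, 1, 4, 2, 6
d = r₁ − r₂: 1, 0, 1, 0, -1, -1
d²: 1, 0, 1, 0, 1, 1; Σd² = 4
ρ = 1 − 6·4/(6·35) = 1 − 24/210 = 0.886

0.886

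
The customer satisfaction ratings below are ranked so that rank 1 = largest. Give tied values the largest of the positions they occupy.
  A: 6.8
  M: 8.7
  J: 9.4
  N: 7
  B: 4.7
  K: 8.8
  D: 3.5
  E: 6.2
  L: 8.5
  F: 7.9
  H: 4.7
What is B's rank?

10

Sorted (descending): 9.4, 8.8, 8.7, 8.5, 7.9, 7, 6.8, 6.2, 4.7, 4.7, 3.5
The 2 values of 4.7 occupy positions 9–10 → each gets rank 10.
B has value 4.7 → rank 10.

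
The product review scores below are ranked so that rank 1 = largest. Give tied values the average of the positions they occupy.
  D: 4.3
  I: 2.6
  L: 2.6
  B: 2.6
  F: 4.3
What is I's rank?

4

Sorted (descending): 4.3, 4.3, 2.6, 2.6, 2.6
The 2 values of 4.3 occupy positions 1–2 → average rank (1+2)/2 = 1.5.
The 3 values of 2.6 occupy positions 3–5 → average rank 4.
I has value 2.6 → rank 4.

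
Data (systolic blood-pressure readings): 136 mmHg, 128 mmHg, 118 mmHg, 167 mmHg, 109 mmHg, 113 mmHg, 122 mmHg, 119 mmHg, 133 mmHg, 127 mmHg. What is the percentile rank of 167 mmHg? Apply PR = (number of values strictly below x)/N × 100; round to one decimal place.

90.0

N = 10.
Strictly below 167: 9. Equal to 167: 1.
PR = 9/10 × 100 = 90.0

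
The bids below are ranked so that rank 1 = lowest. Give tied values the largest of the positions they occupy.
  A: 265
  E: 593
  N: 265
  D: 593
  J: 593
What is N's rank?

Sorted (ascending): 265, 265, 593, 593, 593
The 2 values of 265 occupy positions 1–2 → each gets rank 2.
The 3 values of 593 occupy positions 3–5 → each gets rank 5.
N has value 265 → rank 2.

2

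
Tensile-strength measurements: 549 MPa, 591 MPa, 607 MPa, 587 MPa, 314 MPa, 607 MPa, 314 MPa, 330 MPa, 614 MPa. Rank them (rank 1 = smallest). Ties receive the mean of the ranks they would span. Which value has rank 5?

587

Sorted (ascending): 314, 314, 330, 549, 587, 591, 607, 607, 614
The 2 values of 314 occupy positions 1–2 → average rank (1+2)/2 = 1.5.
The 2 values of 607 occupy positions 7–8 → average rank (7+8)/2 = 7.5.
Rank 5 → value 587.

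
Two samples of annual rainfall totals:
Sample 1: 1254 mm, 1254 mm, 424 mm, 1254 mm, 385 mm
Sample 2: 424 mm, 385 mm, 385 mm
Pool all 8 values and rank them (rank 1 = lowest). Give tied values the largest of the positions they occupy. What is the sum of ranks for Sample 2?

11

Sorted (ascending): 385, 385, 385, 424, 424, 1254, 1254, 1254
The 3 values of 385 occupy positions 1–3 → each gets rank 3.
The 2 values of 424 occupy positions 4–5 → each gets rank 5.
The 3 values of 1254 occupy positions 6–8 → each gets rank 8.
Sample 2 values → pooled ranks: 424→5, 385→3, 385→3
Rank sum = 5 + 3 + 3 = 11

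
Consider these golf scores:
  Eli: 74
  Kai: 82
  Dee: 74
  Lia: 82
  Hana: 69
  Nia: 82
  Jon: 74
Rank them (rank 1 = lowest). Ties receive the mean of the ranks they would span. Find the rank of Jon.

3

Sorted (ascending): 69, 74, 74, 74, 82, 82, 82
The 3 values of 74 occupy positions 2–4 → average rank 3.
The 3 values of 82 occupy positions 5–7 → average rank 6.
Jon has value 74 → rank 3.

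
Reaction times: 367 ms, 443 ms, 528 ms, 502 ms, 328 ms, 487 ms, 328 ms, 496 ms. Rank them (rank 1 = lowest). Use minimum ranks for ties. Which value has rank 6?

Sorted (ascending): 328, 328, 367, 443, 487, 496, 502, 528
The 2 values of 328 occupy positions 1–2 → each gets rank 1.
Rank 6 → value 496.

496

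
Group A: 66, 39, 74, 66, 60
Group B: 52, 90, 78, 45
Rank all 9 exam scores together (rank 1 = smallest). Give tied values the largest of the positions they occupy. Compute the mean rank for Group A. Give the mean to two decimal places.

Sorted (ascending): 39, 45, 52, 60, 66, 66, 74, 78, 90
The 2 values of 66 occupy positions 5–6 → each gets rank 6.
Group A values → pooled ranks: 66→6, 39→1, 74→7, 66→6, 60→4
Mean rank = (6 + 1 + 7 + 6 + 4) / 5 = 4.80

4.80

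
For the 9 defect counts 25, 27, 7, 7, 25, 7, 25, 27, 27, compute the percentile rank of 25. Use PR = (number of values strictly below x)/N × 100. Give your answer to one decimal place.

33.3

N = 9.
Strictly below 25: 3. Equal to 25: 3.
PR = 3/9 × 100 = 33.3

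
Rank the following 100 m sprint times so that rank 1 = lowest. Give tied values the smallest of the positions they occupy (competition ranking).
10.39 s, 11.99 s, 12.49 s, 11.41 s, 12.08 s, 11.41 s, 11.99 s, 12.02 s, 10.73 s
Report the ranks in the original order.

Sorted (ascending): 10.39, 10.73, 11.41, 11.41, 11.99, 11.99, 12.02, 12.08, 12.49
The 2 values of 11.41 occupy positions 3–4 → each gets rank 3.
The 2 values of 11.99 occupy positions 5–6 → each gets rank 5.

1, 5, 9, 3, 8, 3, 5, 7, 2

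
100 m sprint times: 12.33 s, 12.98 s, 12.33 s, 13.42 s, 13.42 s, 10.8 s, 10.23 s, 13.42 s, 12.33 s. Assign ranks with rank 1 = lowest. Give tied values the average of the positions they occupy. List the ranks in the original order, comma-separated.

Sorted (ascending): 10.23, 10.8, 12.33, 12.33, 12.33, 12.98, 13.42, 13.42, 13.42
The 3 values of 12.33 occupy positions 3–5 → average rank 4.
The 3 values of 13.42 occupy positions 7–9 → average rank 8.

4, 6, 4, 8, 8, 2, 1, 8, 4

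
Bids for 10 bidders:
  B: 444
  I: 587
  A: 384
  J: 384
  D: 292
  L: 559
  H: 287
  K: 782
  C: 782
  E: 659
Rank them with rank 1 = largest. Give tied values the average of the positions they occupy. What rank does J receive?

7.5

Sorted (descending): 782, 782, 659, 587, 559, 444, 384, 384, 292, 287
The 2 values of 782 occupy positions 1–2 → average rank (1+2)/2 = 1.5.
The 2 values of 384 occupy positions 7–8 → average rank (7+8)/2 = 7.5.
J has value 384 → rank 7.5.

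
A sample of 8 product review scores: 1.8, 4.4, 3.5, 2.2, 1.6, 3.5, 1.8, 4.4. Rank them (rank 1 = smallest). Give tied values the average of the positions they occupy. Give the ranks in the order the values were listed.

Sorted (ascending): 1.6, 1.8, 1.8, 2.2, 3.5, 3.5, 4.4, 4.4
The 2 values of 1.8 occupy positions 2–3 → average rank (2+3)/2 = 2.5.
The 2 values of 3.5 occupy positions 5–6 → average rank (5+6)/2 = 5.5.
The 2 values of 4.4 occupy positions 7–8 → average rank (7+8)/2 = 7.5.

2.5, 7.5, 5.5, 4, 1, 5.5, 2.5, 7.5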